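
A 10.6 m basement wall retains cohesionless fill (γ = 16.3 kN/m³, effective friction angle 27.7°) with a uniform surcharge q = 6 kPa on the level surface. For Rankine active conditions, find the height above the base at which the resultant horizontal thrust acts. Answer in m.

K_a = 0.3653.
Triangular part P₁ = ½K_aγH² = 334.5 at H/3 = 3.533 m; rectangular part P₂ = K_a q H = 23.24 at H/2 = 5.300 m.
ȳ = (P₁·3.533 + P₂·5.300)/(P₁+P₂) = 3.648 m.

3.65 m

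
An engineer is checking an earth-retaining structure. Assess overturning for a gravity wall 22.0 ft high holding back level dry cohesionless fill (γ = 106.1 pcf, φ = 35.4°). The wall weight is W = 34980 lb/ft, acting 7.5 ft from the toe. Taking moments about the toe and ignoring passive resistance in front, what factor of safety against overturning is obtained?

K_a = tan²(45° − 35.4°/2) = 0.2664.
P_a = ½K_aγH² = 0.5×0.2664×106.1×22.0² = 6840 lb/ft, acting at H/3 = 7.333 ft above the base.
Overturning moment M_o = P_a × H/3 = 6840 × 7.333 = 50160.
Resisting moment M_r = W × 7.5 = 34980 × 7.5 = 262400.
FS_overturning = M_r/M_o = 262400/50160 = 5.230.

5.23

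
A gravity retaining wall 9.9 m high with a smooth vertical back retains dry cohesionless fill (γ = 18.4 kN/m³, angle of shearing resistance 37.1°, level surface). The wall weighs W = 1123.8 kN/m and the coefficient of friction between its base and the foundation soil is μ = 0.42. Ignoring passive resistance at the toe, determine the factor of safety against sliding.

2.11

K_a = tan²(45° − 37.1°/2) = 0.2475.
P_a = ½K_aγH² = 0.5×0.2475×18.4×9.9² = 223.2 kN/m, acting at H/3 = 3.300 m above the base.
FS_sliding = μW / P_a = 0.42×1123.8 / 223.2 = 2.115.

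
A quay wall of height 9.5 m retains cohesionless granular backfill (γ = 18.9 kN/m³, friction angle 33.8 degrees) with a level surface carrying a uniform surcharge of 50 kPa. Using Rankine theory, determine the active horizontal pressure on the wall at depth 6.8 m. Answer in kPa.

K_a = (1 − sin φ)/(1 + sin φ) = 0.2851.
σ_v = γz + q = 18.9 × 6.8 + 50 = 178.5 kPa.
σ_h = K_a σ_v = 0.2851 × 178.5 = 50.90 kPa.

50.9 kPa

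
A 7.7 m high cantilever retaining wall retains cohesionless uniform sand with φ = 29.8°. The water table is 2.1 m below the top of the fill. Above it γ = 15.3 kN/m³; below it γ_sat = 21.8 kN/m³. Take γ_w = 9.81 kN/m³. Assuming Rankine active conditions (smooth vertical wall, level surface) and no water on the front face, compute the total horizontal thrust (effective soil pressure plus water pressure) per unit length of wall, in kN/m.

289 kN/m

K_a = tan²(45° − φ/2) = 0.3360.
γ' = 21.8 − 9.81 = 11.99 kN/m³. Depth below WT = 5.6 m.
σ'_h at WT = K_a γ d_w = 10.80 kPa; at base = 10.80 + K_a γ' × 5.6 = 33.36 kPa.
P₁ (0–2.1 m) = ½×10.80×2.1 = 11.34. P₂ (2.1–7.7 m) = ½(10.80+33.36)×5.6 = 123.6.
P_w = ½ γ_w h₂² = 0.5×9.81×5.6² = 153.8. Total = 11.34+123.6+153.8 = 288.8 kN/m.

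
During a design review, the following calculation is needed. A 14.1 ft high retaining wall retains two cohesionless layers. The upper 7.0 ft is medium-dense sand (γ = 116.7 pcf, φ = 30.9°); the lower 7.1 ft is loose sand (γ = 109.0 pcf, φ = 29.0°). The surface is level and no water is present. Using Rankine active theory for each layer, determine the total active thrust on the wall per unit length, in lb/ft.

K_a1 = tan²(45°−30.9°/2) = 0.3214; K_a2 = tan²(45°−29.0°/2) = 0.3470.
Layer 1: σ at base = K_a1 γ₁ h₁ = 262.6 psf; P₁ = ½×262.6×7.0 = 918.9.
Layer 2: σ_v at top = γ₁h₁ = 816.9; σ_h top = K_a2×816.9 = 283.4; σ_h base = K_a2×(816.9+109.0×7.1) = 552.0.
P₂ = ½(283.4+552.0)×7.1 = 2966. Total P_a = 918.9+2966 = 3885 lb/ft.

3880 lb/ft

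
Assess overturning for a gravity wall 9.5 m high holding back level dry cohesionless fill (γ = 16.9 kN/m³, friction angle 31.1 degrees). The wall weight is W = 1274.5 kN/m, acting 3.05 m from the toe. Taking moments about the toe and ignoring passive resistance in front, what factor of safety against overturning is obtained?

K_a = tan²(45° − 31.1°/2) = 0.3188.
P_a = ½K_aγH² = 0.5×0.3188×16.9×9.5² = 243.1 kN/m, acting at H/3 = 3.167 m above the base.
Overturning moment M_o = P_a × H/3 = 243.1 × 3.167 = 769.9.
Resisting moment M_r = W × 3.05 = 1274.5 × 3.05 = 3887.
FS_overturning = M_r/M_o = 3887/769.9 = 5.049.

5.05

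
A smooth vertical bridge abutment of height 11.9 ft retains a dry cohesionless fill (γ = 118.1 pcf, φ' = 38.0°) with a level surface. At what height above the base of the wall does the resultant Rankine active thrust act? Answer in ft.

3.97 ft

K_a = 0.2379.
The pressure distribution is triangular, so the resultant acts at H/3 above the base = 11.9/3 = 3.967 ft.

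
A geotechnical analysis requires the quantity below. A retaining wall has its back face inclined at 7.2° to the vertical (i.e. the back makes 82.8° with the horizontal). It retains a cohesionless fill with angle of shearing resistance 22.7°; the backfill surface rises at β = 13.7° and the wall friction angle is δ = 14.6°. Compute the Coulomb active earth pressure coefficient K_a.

K_a = sin²(α+φ) / [sin²α · sin(α−δ) · (1 + √{sin(φ+δ)sin(φ−β) / (sin(α−δ)sin(α+β))})²].
With α = 82.8°, φ = 22.7°, δ = 14.6°, β = 13.7°: K_a = 0.5826.

0.583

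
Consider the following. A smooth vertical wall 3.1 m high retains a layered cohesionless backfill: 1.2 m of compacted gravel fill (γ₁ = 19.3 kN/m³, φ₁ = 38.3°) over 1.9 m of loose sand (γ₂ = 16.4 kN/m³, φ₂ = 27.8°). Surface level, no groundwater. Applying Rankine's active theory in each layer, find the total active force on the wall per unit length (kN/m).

K_a1 = tan²(45°−38.3°/2) = 0.2347; K_a2 = tan²(45°−27.8°/2) = 0.3639.
Layer 1: σ at base = K_a1 γ₁ h₁ = 5.436 kPa; P₁ = ½×5.436×1.2 = 3.262.
Layer 2: σ_v at top = γ₁h₁ = 23.16; σ_h top = K_a2×23.16 = 8.428; σ_h base = K_a2×(23.16+16.4×1.9) = 19.77.
P₂ = ½(8.428+19.77)×1.9 = 26.78. Total P_a = 3.262+26.78 = 30.05 kN/m.

30.0 kN/m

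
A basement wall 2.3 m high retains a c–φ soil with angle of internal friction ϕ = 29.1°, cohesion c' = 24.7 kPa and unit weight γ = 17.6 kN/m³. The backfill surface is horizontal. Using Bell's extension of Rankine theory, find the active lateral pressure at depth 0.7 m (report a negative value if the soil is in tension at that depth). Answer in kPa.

K_a = (1 − sin φ)/(1 + sin φ) = 0.3456.
σ_a = K_a γ z − 2c√K_a = 0.3456×17.6×0.7 − 2×24.7×0.5879 = -24.78 kPa.

-24.8 kPa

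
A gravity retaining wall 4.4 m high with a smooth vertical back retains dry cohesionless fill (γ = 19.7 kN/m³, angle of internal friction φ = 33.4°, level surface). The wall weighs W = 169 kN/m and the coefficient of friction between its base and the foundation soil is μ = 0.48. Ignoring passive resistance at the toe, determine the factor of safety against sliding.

K_a = tan²(45° − 33.4°/2) = 0.2899.
P_a = ½K_aγH² = 0.5×0.2899×19.7×4.4² = 55.29 kN/m, acting at H/3 = 1.467 m above the base.
FS_sliding = μW / P_a = 0.48×169 / 55.29 = 1.467.

1.47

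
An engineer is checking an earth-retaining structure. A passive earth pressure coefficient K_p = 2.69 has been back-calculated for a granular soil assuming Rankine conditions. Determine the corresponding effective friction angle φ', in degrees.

27.3°

K_p = (1+sin φ)/(1−sin φ) ⇒ sin φ = (K_p − 1)/(K_p + 1) = 0.4580.
φ = arcsin(0.4580) = 27.26°.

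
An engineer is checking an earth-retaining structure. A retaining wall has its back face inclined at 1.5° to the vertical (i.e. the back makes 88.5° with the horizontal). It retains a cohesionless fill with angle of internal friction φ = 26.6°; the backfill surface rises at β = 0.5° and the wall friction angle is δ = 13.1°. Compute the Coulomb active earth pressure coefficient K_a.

K_a = sin²(α+φ) / [sin²α · sin(α−δ) · (1 + √{sin(φ+δ)sin(φ−β) / (sin(α−δ)sin(α+β))})²].
With α = 88.5°, φ = 26.6°, δ = 13.1°, β = 0.5°: K_a = 0.3581.

0.358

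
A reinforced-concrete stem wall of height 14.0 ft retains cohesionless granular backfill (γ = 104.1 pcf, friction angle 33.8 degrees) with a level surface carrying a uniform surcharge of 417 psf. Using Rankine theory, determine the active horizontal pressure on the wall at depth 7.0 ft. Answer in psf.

327 psf

K_a = (1 − sin φ)/(1 + sin φ) = 0.2851.
σ_v = γz + q = 104.1 × 7.0 + 417 = 1146 psf.
σ_h = K_a σ_v = 0.2851 × 1146 = 326.6 psf.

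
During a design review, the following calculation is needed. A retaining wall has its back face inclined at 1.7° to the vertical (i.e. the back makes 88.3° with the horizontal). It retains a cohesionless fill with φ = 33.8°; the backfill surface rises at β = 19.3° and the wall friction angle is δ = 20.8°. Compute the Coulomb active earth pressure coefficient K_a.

K_a = sin²(α+φ) / [sin²α · sin(α−δ) · (1 + √{sin(φ+δ)sin(φ−β) / (sin(α−δ)sin(α+β))})²].
With α = 88.3°, φ = 33.8°, δ = 20.8°, β = 19.3°: K_a = 0.3542.

0.354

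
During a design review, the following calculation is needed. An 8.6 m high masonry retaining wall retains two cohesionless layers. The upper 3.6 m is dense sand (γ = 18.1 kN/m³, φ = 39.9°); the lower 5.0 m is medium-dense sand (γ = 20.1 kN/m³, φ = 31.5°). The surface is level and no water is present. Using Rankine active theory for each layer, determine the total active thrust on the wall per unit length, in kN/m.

207 kN/m

K_a1 = tan²(45°−39.9°/2) = 0.2184; K_a2 = tan²(45°−31.5°/2) = 0.3136.
Layer 1: σ at base = K_a1 γ₁ h₁ = 14.23 kPa; P₁ = ½×14.23×3.6 = 25.62.
Layer 2: σ_v at top = γ₁h₁ = 65.16; σ_h top = K_a2×65.16 = 20.44; σ_h base = K_a2×(65.16+20.1×5.0) = 51.96.
P₂ = ½(20.44+51.96)×5.0 = 181.0. Total P_a = 25.62+181.0 = 206.6 kN/m.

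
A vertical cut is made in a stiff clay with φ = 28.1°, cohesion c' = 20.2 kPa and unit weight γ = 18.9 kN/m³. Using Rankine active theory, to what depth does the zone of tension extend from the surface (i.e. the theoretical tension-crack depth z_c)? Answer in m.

3.56 m

K_a = tan²(45° − 28.1°/2) = 0.3596; √K_a = 0.5997.
The active pressure is zero where K_a γ z = 2c√K_a, so z_c = 2c/(γ√K_a) = 2×20.2/(18.9×0.5997) = 3.565 m.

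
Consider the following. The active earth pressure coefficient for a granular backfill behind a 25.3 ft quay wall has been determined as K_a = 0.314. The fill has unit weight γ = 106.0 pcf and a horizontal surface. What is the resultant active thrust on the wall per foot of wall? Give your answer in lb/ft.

10700 lb/ft

P = ½ K_a γ H² = 0.5 × 0.314 × 106.0 × 25.3² = 10650 lb/ft.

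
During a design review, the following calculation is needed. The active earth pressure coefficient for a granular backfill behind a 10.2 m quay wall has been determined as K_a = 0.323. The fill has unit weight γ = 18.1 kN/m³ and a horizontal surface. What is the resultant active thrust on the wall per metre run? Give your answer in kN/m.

304 kN/m

P = ½ K_a γ H² = 0.5 × 0.323 × 18.1 × 10.2² = 304.1 kN/m.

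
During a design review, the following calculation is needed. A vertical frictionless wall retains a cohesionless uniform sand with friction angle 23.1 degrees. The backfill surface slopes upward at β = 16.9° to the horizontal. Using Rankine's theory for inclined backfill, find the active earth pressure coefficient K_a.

K_a = cos β · (cos β − √(cos²β − cos²φ)) / (cos β + √(cos²β − cos²φ)).
cos β = 0.9568, cos φ = 0.9198, √(cos²β − cos²φ) = 0.2635.
K_a = 0.9568 × (0.9568 − 0.2635)/(0.9568 + 0.2635) = 0.5436.

0.544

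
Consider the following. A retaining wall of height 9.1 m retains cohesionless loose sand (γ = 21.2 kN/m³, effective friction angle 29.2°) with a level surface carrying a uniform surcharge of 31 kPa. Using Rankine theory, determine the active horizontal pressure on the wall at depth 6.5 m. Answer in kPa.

K_a = (1 − sin φ)/(1 + sin φ) = 0.3442.
σ_v = γz + q = 21.2 × 6.5 + 31 = 168.8 kPa.
σ_h = K_a σ_v = 0.3442 × 168.8 = 58.10 kPa.

58.1 kPa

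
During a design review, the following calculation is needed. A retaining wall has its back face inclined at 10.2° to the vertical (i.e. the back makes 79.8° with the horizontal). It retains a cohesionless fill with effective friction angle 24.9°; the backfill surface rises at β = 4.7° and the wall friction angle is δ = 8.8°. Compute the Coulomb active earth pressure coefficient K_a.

0.485

K_a = sin²(α+φ) / [sin²α · sin(α−δ) · (1 + √{sin(φ+δ)sin(φ−β) / (sin(α−δ)sin(α+β))})²].
With α = 79.8°, φ = 24.9°, δ = 8.8°, β = 4.7°: K_a = 0.4851.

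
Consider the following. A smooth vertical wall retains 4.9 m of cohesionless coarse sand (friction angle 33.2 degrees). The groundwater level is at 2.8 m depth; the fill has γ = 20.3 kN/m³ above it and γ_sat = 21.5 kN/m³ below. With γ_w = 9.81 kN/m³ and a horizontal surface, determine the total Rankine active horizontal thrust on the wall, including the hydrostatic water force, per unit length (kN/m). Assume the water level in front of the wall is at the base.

K_a = tan²(45° − φ/2) = 0.2924.
γ' = 21.5 − 9.81 = 11.69 kN/m³. Depth below WT = 2.1 m.
σ'_h at WT = K_a γ d_w = 16.62 kPa; at base = 16.62 + K_a γ' × 2.1 = 23.79 kPa.
P₁ (0–2.8 m) = ½×16.62×2.8 = 23.26. P₂ (2.8–4.9 m) = ½(16.62+23.79)×2.1 = 42.43.
P_w = ½ γ_w h₂² = 0.5×9.81×2.1² = 21.63. Total = 23.26+42.43+21.63 = 87.33 kN/m.

87.3 kN/m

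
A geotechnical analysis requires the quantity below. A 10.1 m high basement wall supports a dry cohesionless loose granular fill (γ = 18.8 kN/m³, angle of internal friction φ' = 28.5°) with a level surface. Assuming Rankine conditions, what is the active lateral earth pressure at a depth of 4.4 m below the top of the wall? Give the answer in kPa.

K_a = (1 − sin φ)/(1 + sin φ) = 0.3540.
σ_h = K_a γ z = 0.3540 × 18.8 × 4.4 = 29.28 kPa.

29.3 kPa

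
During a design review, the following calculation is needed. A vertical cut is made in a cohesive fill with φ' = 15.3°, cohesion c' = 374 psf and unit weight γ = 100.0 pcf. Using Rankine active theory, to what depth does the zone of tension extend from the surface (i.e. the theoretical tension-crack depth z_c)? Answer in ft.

K_a = tan²(45° − 15.3°/2) = 0.5824; √K_a = 0.7632.
The active pressure is zero where K_a γ z = 2c√K_a, so z_c = 2c/(γ√K_a) = 2×374/(100.0×0.7632) = 9.801 ft.

9.80 ft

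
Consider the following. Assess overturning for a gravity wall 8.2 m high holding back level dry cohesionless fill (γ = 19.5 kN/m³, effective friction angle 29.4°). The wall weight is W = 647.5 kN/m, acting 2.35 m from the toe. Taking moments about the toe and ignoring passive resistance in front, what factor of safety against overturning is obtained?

2.49

K_a = tan²(45° − 29.4°/2) = 0.3415.
P_a = ½K_aγH² = 0.5×0.3415×19.5×8.2² = 223.9 kN/m, acting at H/3 = 2.733 m above the base.
Overturning moment M_o = P_a × H/3 = 223.9 × 2.733 = 611.9.
Resisting moment M_r = W × 2.35 = 647.5 × 2.35 = 1522.
FS_overturning = M_r/M_o = 1522/611.9 = 2.487.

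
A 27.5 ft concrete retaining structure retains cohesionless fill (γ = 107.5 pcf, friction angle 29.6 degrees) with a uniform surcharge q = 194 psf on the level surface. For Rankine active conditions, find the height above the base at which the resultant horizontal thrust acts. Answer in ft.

K_a = 0.3387.
Triangular part P₁ = ½K_aγH² = 13770 at H/3 = 9.167 ft; rectangular part P₂ = K_a q H = 1807 at H/2 = 13.75 ft.
ȳ = (P₁·9.167 + P₂·13.75)/(P₁+P₂) = 9.698 ft.

9.70 ft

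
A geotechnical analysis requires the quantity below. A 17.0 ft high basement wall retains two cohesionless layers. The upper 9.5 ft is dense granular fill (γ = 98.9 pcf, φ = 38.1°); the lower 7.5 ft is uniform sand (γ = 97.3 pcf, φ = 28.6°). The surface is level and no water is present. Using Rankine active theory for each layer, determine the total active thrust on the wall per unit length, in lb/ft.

K_a1 = tan²(45°−38.1°/2) = 0.2368; K_a2 = tan²(45°−28.6°/2) = 0.3525.
Layer 1: σ at base = K_a1 γ₁ h₁ = 222.5 psf; P₁ = ½×222.5×9.5 = 1057.
Layer 2: σ_v at top = γ₁h₁ = 939.6; σ_h top = K_a2×939.6 = 331.2; σ_h base = K_a2×(939.6+97.3×7.5) = 588.5.
P₂ = ½(331.2+588.5)×7.5 = 3449. Total P_a = 1057+3449 = 4506 lb/ft.

4510 lb/ft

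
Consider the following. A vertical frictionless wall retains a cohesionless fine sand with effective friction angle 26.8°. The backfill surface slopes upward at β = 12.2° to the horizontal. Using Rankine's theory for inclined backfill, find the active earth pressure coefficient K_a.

0.411

K_a = cos β · (cos β − √(cos²β − cos²φ)) / (cos β + √(cos²β − cos²φ)).
cos β = 0.9774, cos φ = 0.8926, √(cos²β − cos²φ) = 0.3983.
K_a = 0.9774 × (0.9774 − 0.3983)/(0.9774 + 0.3983) = 0.4115.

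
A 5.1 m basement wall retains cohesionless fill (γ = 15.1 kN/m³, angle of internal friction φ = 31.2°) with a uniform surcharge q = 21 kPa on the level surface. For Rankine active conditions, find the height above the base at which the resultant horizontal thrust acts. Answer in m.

2.00 m

K_a = 0.3175.
Triangular part P₁ = ½K_aγH² = 62.35 at H/3 = 1.700 m; rectangular part P₂ = K_a q H = 34.00 at H/2 = 2.550 m.
ȳ = (P₁·1.700 + P₂·2.550)/(P₁+P₂) = 2.000 m.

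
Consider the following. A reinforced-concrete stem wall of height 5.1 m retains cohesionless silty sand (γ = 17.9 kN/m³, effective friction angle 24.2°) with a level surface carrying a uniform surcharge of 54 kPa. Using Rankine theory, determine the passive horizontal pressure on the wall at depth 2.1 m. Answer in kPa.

K_p = (1 + sin φ)/(1 − sin φ) = 2.389.
σ_v = γz + q = 17.9 × 2.1 + 54 = 91.59 kPa.
σ_h = K_p σ_v = 2.389 × 91.59 = 218.8 kPa.

219 kPa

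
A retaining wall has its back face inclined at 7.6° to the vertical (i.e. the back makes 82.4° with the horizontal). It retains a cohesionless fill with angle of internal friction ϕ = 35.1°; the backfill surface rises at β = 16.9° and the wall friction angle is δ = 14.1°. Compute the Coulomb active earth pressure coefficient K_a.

0.379

K_a = sin²(α+φ) / [sin²α · sin(α−δ) · (1 + √{sin(φ+δ)sin(φ−β) / (sin(α−δ)sin(α+β))})²].
With α = 82.4°, φ = 35.1°, δ = 14.1°, β = 16.9°: K_a = 0.3791.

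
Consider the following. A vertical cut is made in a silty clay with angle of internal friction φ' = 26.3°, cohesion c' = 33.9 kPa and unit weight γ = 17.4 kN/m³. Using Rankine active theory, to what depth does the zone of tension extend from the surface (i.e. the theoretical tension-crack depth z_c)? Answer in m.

K_a = tan²(45° − 26.3°/2) = 0.3859; √K_a = 0.6212.
The active pressure is zero where K_a γ z = 2c√K_a, so z_c = 2c/(γ√K_a) = 2×33.9/(17.4×0.6212) = 6.272 m.

6.27 m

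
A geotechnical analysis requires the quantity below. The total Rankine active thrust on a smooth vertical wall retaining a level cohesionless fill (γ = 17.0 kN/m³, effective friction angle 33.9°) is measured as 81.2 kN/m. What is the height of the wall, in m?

K_a = 0.2839. P_a = ½ K_a γ H² ⇒ H = √(2P_a/(K_a γ)).
H = √(2×81.2/(0.2839×17.0)) = 5.801 m.

5.80 m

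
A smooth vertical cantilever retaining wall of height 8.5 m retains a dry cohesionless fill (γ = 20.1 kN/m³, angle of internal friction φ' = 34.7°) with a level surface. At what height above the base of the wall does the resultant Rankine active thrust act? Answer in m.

2.83 m

K_a = 0.2745.
The pressure distribution is triangular, so the resultant acts at H/3 above the base = 8.5/3 = 2.833 m.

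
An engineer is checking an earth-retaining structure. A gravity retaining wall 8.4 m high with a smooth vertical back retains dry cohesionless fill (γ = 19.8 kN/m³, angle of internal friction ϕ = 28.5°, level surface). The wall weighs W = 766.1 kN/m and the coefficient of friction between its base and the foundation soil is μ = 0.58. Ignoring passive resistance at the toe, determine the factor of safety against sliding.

K_a = tan²(45° − 28.5°/2) = 0.3540.
P_a = ½K_aγH² = 0.5×0.3540×19.8×8.4² = 247.3 kN/m, acting at H/3 = 2.800 m above the base.
FS_sliding = μW / P_a = 0.58×766.1 / 247.3 = 1.797.

1.80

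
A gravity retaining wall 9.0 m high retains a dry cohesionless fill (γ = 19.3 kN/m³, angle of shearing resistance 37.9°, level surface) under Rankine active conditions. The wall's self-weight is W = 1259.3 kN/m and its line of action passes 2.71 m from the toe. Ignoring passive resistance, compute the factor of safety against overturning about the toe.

6.09

K_a = tan²(45° − 37.9°/2) = 0.2389.
P_a = ½K_aγH² = 0.5×0.2389×19.3×9.0² = 186.8 kN/m, acting at H/3 = 3.000 m above the base.
Overturning moment M_o = P_a × H/3 = 186.8 × 3.000 = 560.3.
Resisting moment M_r = W × 2.71 = 1259.3 × 2.71 = 3413.
FS_overturning = M_r/M_o = 3413/560.3 = 6.091.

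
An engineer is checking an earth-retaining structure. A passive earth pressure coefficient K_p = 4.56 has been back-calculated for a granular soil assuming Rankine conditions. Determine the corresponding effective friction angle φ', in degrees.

39.8°

K_p = (1+sin φ)/(1−sin φ) ⇒ sin φ = (K_p − 1)/(K_p + 1) = 0.6403.
φ = arcsin(0.6403) = 39.81°.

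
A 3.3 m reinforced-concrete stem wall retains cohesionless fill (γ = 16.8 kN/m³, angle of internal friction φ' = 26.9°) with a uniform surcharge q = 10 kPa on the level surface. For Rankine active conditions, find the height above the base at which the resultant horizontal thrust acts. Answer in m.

K_a = 0.3770.
Triangular part P₁ = ½K_aγH² = 34.49 at H/3 = 1.100 m; rectangular part P₂ = K_a q H = 12.44 at H/2 = 1.650 m.
ȳ = (P₁·1.100 + P₂·1.650)/(P₁+P₂) = 1.246 m.

1.25 m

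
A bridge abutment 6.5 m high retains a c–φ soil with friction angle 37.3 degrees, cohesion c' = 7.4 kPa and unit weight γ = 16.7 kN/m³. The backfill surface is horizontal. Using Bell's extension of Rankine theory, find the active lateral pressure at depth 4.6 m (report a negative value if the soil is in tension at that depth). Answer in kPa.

11.5 kPa

K_a = (1 − sin φ)/(1 + sin φ) = 0.2453.
σ_a = K_a γ z − 2c√K_a = 0.2453×16.7×4.6 − 2×7.4×0.4953 = 11.52 kPa.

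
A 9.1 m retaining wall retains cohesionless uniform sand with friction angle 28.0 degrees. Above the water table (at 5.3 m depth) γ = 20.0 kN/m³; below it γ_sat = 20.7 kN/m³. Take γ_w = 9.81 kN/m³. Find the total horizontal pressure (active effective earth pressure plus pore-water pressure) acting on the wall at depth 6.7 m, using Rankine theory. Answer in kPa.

K_a = (1 − sin φ)/(1 + sin φ) = 0.3610.
γ' = 20.7 − 9.81 = 10.89 kN/m³.
Effective vertical stress at 6.7 m: σ'_v = 20.0×5.3 + 10.89×1.40 = 121.2 kPa.
σ'_h = K_a σ'_v = 0.3610 × 121.2 = 43.77 kPa; u = γ_w × 1.40 = 13.73 kPa.
Total σ_h = 43.77 + 13.73 = 57.51 kPa.

57.5 kPa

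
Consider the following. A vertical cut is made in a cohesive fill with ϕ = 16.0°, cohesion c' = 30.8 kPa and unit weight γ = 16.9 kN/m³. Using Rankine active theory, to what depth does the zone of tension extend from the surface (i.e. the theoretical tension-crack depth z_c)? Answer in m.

4.84 m

K_a = tan²(45° − 16.0°/2) = 0.5678; √K_a = 0.7536.
The active pressure is zero where K_a γ z = 2c√K_a, so z_c = 2c/(γ√K_a) = 2×30.8/(16.9×0.7536) = 4.837 m.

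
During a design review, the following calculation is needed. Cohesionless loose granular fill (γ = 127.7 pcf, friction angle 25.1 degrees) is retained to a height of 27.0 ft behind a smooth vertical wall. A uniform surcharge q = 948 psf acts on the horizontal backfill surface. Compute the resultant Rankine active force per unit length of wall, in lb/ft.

K_a = tan²(45° − φ/2) = 0.4043.
Soil triangle: ½ K_a γ H² = 0.5×0.4043×127.7×27.0² = 18820 lb/ft.
Surcharge rectangle: K_a q H = 0.4043×948×27.0 = 10350 lb/ft.
Total = 18820 + 10350 = 29170 lb/ft.

29200 lb/ft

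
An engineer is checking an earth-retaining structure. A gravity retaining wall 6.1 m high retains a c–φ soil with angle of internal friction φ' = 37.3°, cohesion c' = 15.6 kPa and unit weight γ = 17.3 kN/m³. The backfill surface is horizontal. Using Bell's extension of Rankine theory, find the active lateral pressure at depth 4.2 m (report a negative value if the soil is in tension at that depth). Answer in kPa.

K_a = (1 − sin φ)/(1 + sin φ) = 0.2453.
σ_a = K_a γ z − 2c√K_a = 0.2453×17.3×4.2 − 2×15.6×0.4953 = 2.372 kPa.

2.37 kPa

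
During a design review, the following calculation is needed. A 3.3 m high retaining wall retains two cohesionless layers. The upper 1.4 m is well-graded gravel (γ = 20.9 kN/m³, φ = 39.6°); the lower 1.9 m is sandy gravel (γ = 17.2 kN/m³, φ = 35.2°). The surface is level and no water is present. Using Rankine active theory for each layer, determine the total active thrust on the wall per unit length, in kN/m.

K_a1 = tan²(45°−39.6°/2) = 0.2214; K_a2 = tan²(45°−35.2°/2) = 0.2687.
Layer 1: σ at base = K_a1 γ₁ h₁ = 6.479 kPa; P₁ = ½×6.479×1.4 = 4.535.
Layer 2: σ_v at top = γ₁h₁ = 29.26; σ_h top = K_a2×29.26 = 7.862; σ_h base = K_a2×(29.26+17.2×1.9) = 16.64.
P₂ = ½(7.862+16.64)×1.9 = 23.28. Total P_a = 4.535+23.28 = 27.81 kN/m.

27.8 kN/m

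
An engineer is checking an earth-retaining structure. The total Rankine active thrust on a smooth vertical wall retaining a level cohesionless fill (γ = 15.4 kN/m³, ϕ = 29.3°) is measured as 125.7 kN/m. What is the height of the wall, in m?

6.90 m

K_a = 0.3428. P_a = ½ K_a γ H² ⇒ H = √(2P_a/(K_a γ)).
H = √(2×125.7/(0.3428×15.4)) = 6.900 m.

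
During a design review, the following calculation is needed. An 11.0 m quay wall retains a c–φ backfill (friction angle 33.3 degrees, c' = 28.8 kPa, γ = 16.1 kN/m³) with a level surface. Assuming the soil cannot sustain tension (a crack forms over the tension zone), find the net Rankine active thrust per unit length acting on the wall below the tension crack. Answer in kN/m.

K_a = 0.2911; √K_a = 0.5396.
Tension-crack depth z_c = 2c/(γ√K_a) = 2×28.8/(16.1×0.5396) = 6.631 m.
σ_a at base = K_a γ H − 2c√K_a = 0.2911×16.1×11.0 − 2×28.8×0.5396 = 20.48 kPa.
P_a = ½ × 20.48 × (H − z_c) = 0.5×20.48×4.369 = 44.75 kN/m.

44.7 kN/m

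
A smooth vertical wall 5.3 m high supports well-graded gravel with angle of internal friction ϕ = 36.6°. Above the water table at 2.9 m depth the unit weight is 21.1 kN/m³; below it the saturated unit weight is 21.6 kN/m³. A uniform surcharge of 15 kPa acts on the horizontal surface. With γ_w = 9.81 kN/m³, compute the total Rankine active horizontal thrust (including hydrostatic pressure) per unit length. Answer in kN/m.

K_a = tan²(45° − φ/2) = 0.2530.
γ' = 21.6 − 9.81 = 11.79 kN/m³. h₂ = H − d_w = 2.4 m.
σ'_h: at surface K_a·q = 3.794; at WT K_a(q+γd_w) = 19.27; at base K_a(q+γd_w+γ'h₂) = 26.43 kPa.
P₁ = ½(3.794+19.27)×2.9 = 33.45; P₂ = ½(19.27+26.43)×2.4 = 54.84; P_w = ½γ_w h₂² = 28.25.
Total = 33.45+54.84+28.25 = 116.5 kN/m.

117 kN/m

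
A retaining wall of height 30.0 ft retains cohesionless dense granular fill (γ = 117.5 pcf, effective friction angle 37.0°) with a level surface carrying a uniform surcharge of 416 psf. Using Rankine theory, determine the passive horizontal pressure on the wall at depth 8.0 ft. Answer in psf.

5450 psf

K_p = (1 + sin φ)/(1 − sin φ) = 4.023.
σ_v = γz + q = 117.5 × 8.0 + 416 = 1356 psf.
σ_h = K_p σ_v = 4.023 × 1356 = 5455 psf.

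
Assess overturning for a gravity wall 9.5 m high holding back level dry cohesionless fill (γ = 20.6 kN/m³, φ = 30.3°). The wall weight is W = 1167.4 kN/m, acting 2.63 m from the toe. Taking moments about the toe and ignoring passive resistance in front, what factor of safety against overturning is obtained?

3.17

K_a = tan²(45° − 30.3°/2) = 0.3293.
P_a = ½K_aγH² = 0.5×0.3293×20.6×9.5² = 306.1 kN/m, acting at H/3 = 3.167 m above the base.
Overturning moment M_o = P_a × H/3 = 306.1 × 3.167 = 969.4.
Resisting moment M_r = W × 2.63 = 1167.4 × 2.63 = 3070.
FS_overturning = M_r/M_o = 3070/969.4 = 3.167.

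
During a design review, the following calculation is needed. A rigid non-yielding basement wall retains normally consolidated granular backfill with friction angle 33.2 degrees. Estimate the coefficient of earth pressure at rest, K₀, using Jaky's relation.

0.452

K₀ = 1 − sin φ' = 1 − sin 33.2° = 0.4524.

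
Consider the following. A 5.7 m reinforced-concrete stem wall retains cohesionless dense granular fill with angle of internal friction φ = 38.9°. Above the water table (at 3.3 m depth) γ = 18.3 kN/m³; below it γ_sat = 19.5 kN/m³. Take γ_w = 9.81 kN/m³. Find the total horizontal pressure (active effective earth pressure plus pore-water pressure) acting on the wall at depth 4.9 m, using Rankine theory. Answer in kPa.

K_a = (1 − sin φ)/(1 + sin φ) = 0.2285.
γ' = 19.5 − 9.81 = 9.690 kN/m³.
Effective vertical stress at 4.9 m: σ'_v = 18.3×3.3 + 9.690×1.60 = 75.89 kPa.
σ'_h = K_a σ'_v = 0.2285 × 75.89 = 17.34 kPa; u = γ_w × 1.60 = 15.70 kPa.
Total σ_h = 17.34 + 15.70 = 33.04 kPa.

33.0 kPa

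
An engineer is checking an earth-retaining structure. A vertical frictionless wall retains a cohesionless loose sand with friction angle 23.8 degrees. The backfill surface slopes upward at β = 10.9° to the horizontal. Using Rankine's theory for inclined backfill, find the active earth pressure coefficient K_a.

0.459

K_a = cos β · (cos β − √(cos²β − cos²φ)) / (cos β + √(cos²β − cos²φ)).
cos β = 0.9820, cos φ = 0.9150, √(cos²β − cos²φ) = 0.3565.
K_a = 0.9820 × (0.9820 − 0.3565)/(0.9820 + 0.3565) = 0.4589.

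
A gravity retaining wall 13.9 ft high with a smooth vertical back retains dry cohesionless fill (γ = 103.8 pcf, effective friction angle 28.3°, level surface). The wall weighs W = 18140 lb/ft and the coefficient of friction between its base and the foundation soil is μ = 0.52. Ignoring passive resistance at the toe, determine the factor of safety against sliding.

K_a = tan²(45° − 28.3°/2) = 0.3568.
P_a = ½K_aγH² = 0.5×0.3568×103.8×13.9² = 3578 lb/ft, acting at H/3 = 4.633 ft above the base.
FS_sliding = μW / P_a = 0.52×18140 / 3578 = 2.637.

2.64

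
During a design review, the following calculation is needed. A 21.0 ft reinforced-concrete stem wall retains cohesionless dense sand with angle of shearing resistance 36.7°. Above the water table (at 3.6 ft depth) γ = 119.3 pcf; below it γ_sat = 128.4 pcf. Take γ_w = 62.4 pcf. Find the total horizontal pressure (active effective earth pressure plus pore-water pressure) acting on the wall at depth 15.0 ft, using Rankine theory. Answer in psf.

K_a = (1 − sin φ)/(1 + sin φ) = 0.2519.
γ' = 128.4 − 62.4 = 66.00 pcf.
Effective vertical stress at 15.0 ft: σ'_v = 119.3×3.6 + 66.00×11.4 = 1182 psf.
σ'_h = K_a σ'_v = 0.2519 × 1182 = 297.7 psf; u = γ_w × 11.4 = 711.4 psf.
Total σ_h = 297.7 + 711.4 = 1009 psf.

1010 psf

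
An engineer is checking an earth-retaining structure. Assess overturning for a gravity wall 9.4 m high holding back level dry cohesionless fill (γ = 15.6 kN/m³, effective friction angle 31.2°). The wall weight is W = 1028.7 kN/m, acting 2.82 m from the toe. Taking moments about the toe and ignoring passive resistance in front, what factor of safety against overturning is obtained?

K_a = tan²(45° − 31.2°/2) = 0.3175.
P_a = ½K_aγH² = 0.5×0.3175×15.6×9.4² = 218.8 kN/m, acting at H/3 = 3.133 m above the base.
Overturning moment M_o = P_a × H/3 = 218.8 × 3.133 = 685.6.
Resisting moment M_r = W × 2.82 = 1028.7 × 2.82 = 2901.
FS_overturning = M_r/M_o = 2901/685.6 = 4.231.

4.23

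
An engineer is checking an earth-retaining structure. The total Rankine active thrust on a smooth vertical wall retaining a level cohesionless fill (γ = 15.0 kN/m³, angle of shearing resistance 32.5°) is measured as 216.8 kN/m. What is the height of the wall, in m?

9.80 m

K_a = 0.3010. P_a = ½ K_a γ H² ⇒ H = √(2P_a/(K_a γ)).
H = √(2×216.8/(0.3010×15.0)) = 9.800 m.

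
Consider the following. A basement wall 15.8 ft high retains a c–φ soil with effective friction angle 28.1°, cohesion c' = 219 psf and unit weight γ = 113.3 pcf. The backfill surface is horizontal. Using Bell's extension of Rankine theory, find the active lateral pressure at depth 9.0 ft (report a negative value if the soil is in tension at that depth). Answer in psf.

104 psf

K_a = (1 − sin φ)/(1 + sin φ) = 0.3596.
σ_a = K_a γ z − 2c√K_a = 0.3596×113.3×9.0 − 2×219×0.5997 = 104.0 psf.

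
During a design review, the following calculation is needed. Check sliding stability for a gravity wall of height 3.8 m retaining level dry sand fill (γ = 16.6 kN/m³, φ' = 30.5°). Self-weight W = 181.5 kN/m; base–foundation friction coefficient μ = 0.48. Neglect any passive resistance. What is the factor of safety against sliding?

2.23

K_a = tan²(45° − 30.5°/2) = 0.3267.
P_a = ½K_aγH² = 0.5×0.3267×16.6×3.8² = 39.15 kN/m, acting at H/3 = 1.267 m above the base.
FS_sliding = μW / P_a = 0.48×181.5 / 39.15 = 2.225.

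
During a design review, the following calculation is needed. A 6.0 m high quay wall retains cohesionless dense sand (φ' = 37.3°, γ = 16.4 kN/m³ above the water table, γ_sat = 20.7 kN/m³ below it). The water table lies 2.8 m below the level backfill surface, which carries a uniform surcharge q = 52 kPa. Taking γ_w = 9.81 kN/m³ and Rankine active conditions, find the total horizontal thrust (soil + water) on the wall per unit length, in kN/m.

K_a = tan²(45° − φ/2) = 0.2453.
γ' = 20.7 − 9.81 = 10.89 kN/m³. h₂ = H − d_w = 3.2 m.
σ'_h: at surface K_a·q = 12.76; at WT K_a(q+γd_w) = 24.02; at base K_a(q+γd_w+γ'h₂) = 32.57 kPa.
P₁ = ½(12.76+24.02)×2.8 = 51.49; P₂ = ½(24.02+32.57)×3.2 = 90.55; P_w = ½γ_w h₂² = 50.23.
Total = 51.49+90.55+50.23 = 192.3 kN/m.

192 kN/m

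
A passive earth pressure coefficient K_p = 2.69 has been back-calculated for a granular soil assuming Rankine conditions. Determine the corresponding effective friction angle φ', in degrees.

27.3°

K_p = (1+sin φ)/(1−sin φ) ⇒ sin φ = (K_p − 1)/(K_p + 1) = 0.4580.
φ = arcsin(0.4580) = 27.26°.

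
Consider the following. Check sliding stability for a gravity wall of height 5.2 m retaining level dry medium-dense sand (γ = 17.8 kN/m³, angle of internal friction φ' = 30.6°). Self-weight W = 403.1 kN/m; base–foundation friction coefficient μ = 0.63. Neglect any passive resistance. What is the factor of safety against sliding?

K_a = tan²(45° − 30.6°/2) = 0.3253.
P_a = ½K_aγH² = 0.5×0.3253×17.8×5.2² = 78.30 kN/m, acting at H/3 = 1.733 m above the base.
FS_sliding = μW / P_a = 0.63×403.1 / 78.30 = 3.243.

3.24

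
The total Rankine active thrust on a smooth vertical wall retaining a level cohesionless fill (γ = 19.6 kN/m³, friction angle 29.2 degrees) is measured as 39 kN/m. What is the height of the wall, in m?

K_a = 0.3442. P_a = ½ K_a γ H² ⇒ H = √(2P_a/(K_a γ)).
H = √(2×39/(0.3442×19.6)) = 3.400 m.

3.40 m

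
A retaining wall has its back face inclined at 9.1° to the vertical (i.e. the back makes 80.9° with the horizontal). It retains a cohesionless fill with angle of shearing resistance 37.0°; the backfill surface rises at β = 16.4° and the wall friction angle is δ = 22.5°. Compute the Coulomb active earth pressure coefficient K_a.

K_a = sin²(α+φ) / [sin²α · sin(α−δ) · (1 + √{sin(φ+δ)sin(φ−β) / (sin(α−δ)sin(α+β))})²].
With α = 80.9°, φ = 37.0°, δ = 22.5°, β = 16.4°: K_a = 0.3678.

0.368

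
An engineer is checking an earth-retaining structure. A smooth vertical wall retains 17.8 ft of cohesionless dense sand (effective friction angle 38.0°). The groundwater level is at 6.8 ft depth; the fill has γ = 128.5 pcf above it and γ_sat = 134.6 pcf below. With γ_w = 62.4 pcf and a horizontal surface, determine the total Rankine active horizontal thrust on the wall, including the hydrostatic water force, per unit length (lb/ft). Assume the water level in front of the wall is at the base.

K_a = tan²(45° − φ/2) = 0.2379.
γ' = 134.6 − 62.4 = 72.20 pcf. Depth below WT = 11.0 ft.
σ'_h at WT = K_a γ d_w = 207.9 psf; at base = 207.9 + K_a γ' × 11.0 = 396.8 psf.
P₁ (0–6.8 ft) = ½×207.9×6.8 = 706.7. P₂ (6.8–17.8 ft) = ½(207.9+396.8)×11.0 = 3326.
P_w = ½ γ_w h₂² = 0.5×62.4×11.0² = 3775. Total = 706.7+3326+3775 = 7808 lb/ft.

7810 lb/ft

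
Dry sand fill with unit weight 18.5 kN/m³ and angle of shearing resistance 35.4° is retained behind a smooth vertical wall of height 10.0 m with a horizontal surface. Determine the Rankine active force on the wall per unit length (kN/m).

K_a = tan²(45° − φ/2) = 0.2664.
P_a = ½ K_a γ H² = 0.5 × 0.2664 × 18.5 × 10.0² = 246.4 kN/m.

246 kN/m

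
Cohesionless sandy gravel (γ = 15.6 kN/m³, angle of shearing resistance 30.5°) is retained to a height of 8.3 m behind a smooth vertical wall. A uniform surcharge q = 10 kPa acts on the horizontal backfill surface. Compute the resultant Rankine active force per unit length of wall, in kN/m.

K_a = tan²(45° − φ/2) = 0.3267.
Soil triangle: ½ K_a γ H² = 0.5×0.3267×15.6×8.3² = 175.5 kN/m.
Surcharge rectangle: K_a q H = 0.3267×10×8.3 = 27.11 kN/m.
Total = 175.5 + 27.11 = 202.6 kN/m.

203 kN/m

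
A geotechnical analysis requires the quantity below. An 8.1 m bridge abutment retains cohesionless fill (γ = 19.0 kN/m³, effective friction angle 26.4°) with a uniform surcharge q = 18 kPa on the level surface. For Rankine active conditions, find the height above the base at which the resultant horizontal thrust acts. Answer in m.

2.96 m

K_a = 0.3844.
Triangular part P₁ = ½K_aγH² = 239.6 at H/3 = 2.700 m; rectangular part P₂ = K_a q H = 56.05 at H/2 = 4.050 m.
ȳ = (P₁·2.700 + P₂·4.050)/(P₁+P₂) = 2.956 m.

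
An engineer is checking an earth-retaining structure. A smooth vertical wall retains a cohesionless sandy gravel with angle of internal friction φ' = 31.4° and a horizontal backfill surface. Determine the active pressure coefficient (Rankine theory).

K_a = (1 − sin φ)/(1 + sin φ) = (1 − sin 31.4°)/(1 + sin 31.4°) = 0.3149.

0.315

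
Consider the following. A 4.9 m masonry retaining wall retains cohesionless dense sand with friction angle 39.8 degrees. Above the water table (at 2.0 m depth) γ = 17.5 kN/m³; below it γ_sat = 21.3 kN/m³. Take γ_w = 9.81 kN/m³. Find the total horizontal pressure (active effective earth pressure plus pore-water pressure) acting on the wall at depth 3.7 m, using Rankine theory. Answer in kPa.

28.6 kPa

K_a = (1 − sin φ)/(1 + sin φ) = 0.2194.
γ' = 21.3 − 9.81 = 11.49 kN/m³.
Effective vertical stress at 3.7 m: σ'_v = 17.5×2.0 + 11.49×1.70 = 54.53 kPa.
σ'_h = K_a σ'_v = 0.2194 × 54.53 = 11.97 kPa; u = γ_w × 1.70 = 16.68 kPa.
Total σ_h = 11.97 + 16.68 = 28.64 kPa.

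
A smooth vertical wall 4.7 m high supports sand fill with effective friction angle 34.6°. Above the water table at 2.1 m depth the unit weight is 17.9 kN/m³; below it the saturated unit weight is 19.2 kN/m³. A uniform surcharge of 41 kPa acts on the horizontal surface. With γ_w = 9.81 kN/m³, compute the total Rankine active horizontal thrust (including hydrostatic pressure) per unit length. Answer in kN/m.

133 kN/m

K_a = tan²(45° − φ/2) = 0.2756.
γ' = 19.2 − 9.81 = 9.390 kN/m³. h₂ = H − d_w = 2.6 m.
σ'_h: at surface K_a·q = 11.30; at WT K_a(q+γd_w) = 21.66; at base K_a(q+γd_w+γ'h₂) = 28.39 kPa.
P₁ = ½(11.30+21.66)×2.1 = 34.61; P₂ = ½(21.66+28.39)×2.6 = 65.07; P_w = ½γ_w h₂² = 33.16.
Total = 34.61+65.07+33.16 = 132.8 kN/m.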